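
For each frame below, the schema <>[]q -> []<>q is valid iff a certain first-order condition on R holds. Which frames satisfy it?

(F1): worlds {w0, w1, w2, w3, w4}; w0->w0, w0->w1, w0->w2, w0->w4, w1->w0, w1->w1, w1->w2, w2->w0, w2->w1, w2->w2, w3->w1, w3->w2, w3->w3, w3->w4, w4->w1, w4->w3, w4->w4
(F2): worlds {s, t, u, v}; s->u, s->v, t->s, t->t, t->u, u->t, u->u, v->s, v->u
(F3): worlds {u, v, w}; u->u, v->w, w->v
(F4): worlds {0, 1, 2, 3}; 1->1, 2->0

This is the axiom for convergence; its first-order frame correspondent is forall x forall y forall z (Rxy & Rxz -> exists w (Ryw & Rzw)).
(F1): condition met.
(F2): condition met.
(F3): condition met.
(F4): fails — R20 and R20 but 0 and 0 have no common successor.

(F1), (F2), (F3)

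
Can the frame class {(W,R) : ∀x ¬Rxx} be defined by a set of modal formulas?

If a class were modally definable it would be closed under surjective bounded morphisms (Goldblatt–Thomason).
The 4-cycle (worlds w0,w1,w2,w3 with w0→w1→w2→w3→w0) is irreflexive, and the map sending every world to a single reflexive point • is a surjective bounded morphism (forth: every edge maps to (•,•); back: every world has a successor). So any modal formula valid on the 4-cycle is also valid on the reflexive point, which is not irreflexive.
So no modal formula (or set of formulas) defines exactly the irreflexive frames.

No — not modally definable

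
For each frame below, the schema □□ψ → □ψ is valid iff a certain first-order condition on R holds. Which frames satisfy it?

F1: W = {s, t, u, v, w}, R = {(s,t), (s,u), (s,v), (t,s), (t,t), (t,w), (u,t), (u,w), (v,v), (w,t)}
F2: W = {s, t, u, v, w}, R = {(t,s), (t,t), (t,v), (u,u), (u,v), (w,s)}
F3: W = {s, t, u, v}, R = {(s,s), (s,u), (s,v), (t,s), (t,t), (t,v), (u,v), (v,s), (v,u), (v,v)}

F3

Frame correspondent (Sahlqvist): ∀x ∀y (Rxy → ∃z (Rxz ∧ Rzy)) — i.e. density.
F1: fails — Rsu but no z with Rsz and Rzu.
F2: fails — Rws but no z with Rwz and Rzs.
F3: condition met.
Valid on: F3.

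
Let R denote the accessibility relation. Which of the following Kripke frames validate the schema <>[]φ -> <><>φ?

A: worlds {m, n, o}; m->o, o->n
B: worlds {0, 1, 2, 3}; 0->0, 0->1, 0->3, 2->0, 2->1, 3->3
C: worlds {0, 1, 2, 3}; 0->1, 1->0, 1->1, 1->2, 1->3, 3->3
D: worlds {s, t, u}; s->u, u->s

D

The schema corresponds to a generalized confluence (Geach) condition: forall x forall y (xRy -> exists w (yRw & x R^2 w)).
A: fails — oRn but no w with nRw and oR²w.
B: fails — 0R1 but no w with 1Rw and 0R²w.
C: fails — 1R2 but no w with 2Rw and 1R²w.
D: ✓.
Valid on: D.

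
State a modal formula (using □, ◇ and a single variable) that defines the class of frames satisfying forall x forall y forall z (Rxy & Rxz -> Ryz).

◇q → □◇q

This is the Euclidean property; the standard corresponding axiom is 5: ◇q → □◇q.
Suppose ◇q→□◇q is valid. Take Rxy, Rxz and set V(q)={y}. Then ◇q at x, so □◇q at x, so ◇q at z, so some w with Rzw has q; w=y, i.e. Rzy. By symmetry of the argument, Ryz.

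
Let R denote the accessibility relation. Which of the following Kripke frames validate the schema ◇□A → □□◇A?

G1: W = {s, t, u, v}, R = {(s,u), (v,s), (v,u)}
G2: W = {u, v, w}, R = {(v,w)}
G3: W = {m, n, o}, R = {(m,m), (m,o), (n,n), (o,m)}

This is the axiom for a generalized confluence (Geach) condition; its first-order frame correspondent is ∀x ∀y ∀z ((xRy ∧ xR²z) → ∃w (yRw ∧ zRw)).
G1: fails — vRs, vR²u but no w with sRw and uRw.
G2: holds.
G3: holds.

G2, G3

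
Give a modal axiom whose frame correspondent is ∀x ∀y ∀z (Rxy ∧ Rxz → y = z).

This is partial functionality; the standard corresponding axiom is CD: ◇ψ → □ψ.
Suppose ◇ψ→□ψ is valid. Take Rxy, Rxz and set V(ψ)={y}. Then ◇ψ at x, so □ψ at x, so ψ at z, i.e. z=y.

◇ψ → □ψ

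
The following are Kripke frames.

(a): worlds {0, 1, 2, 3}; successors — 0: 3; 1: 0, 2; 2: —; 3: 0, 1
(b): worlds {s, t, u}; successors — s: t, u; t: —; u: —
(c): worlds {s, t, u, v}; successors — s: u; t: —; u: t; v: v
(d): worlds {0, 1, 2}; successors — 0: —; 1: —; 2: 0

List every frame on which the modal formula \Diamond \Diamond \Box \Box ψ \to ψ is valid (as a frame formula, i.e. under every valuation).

(b), (d)

The schema corresponds to a generalized confluence (Geach) condition: \forall x \forall y (x R^2 y \to \exists w (y R^2 w \wedge x = w)).
(a): fails — 0R²1 but no w with 1R²w and 0=w.
(b): holds.
(c): fails — sR²t but no w with tR²w and s=w.
(d): holds.
Valid on: (b), (d).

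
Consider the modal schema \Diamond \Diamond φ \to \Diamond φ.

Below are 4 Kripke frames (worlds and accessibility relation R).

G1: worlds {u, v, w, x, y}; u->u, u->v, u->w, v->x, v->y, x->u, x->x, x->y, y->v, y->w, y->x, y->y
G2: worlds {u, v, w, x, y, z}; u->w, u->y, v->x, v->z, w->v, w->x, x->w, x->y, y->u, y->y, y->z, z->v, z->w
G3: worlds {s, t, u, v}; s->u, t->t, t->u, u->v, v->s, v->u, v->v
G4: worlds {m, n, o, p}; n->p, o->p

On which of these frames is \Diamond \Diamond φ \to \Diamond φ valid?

Frame correspondent (Sahlqvist): \forall x \forall y \forall z (Rxy \wedge Ryz \to Rxz) — i.e. transitivity.
G1: fails — Ruv and Rvx but not Rux.
G2: fails — Rxw and Rwx but not Rxx.
G3: fails — Ruv and Rvu but not Ruu.
G4: holds.

G4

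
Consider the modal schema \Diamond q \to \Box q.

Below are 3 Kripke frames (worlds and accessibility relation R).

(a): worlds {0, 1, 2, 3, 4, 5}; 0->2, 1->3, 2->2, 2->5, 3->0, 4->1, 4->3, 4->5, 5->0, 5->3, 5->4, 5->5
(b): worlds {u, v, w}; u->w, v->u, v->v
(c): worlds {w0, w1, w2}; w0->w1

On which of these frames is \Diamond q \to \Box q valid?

The schema corresponds to partial functionality: \forall x \forall y \forall z (Rxy \wedge Rxz \to y = z).
(a): fails — 2 sees both 2 and 5.
(b): fails — v sees both u and v.
(c): ✓.
Valid on: (c).

(c)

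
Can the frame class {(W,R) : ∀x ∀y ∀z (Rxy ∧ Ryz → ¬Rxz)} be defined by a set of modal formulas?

Any modally definable frame class is closed under surjective bounded morphisms.
The 7-cycle (worlds w0,w1,w2,w3,w4,w5,w6 with w0→w1→w2→w3→w4→w5→w6→w0) is intransitive. Mapping every world to a single reflexive point • is a surjective bounded morphism; the reflexive point is not intransitive (R••∧R•• but R••).
So the class is not modally definable.

No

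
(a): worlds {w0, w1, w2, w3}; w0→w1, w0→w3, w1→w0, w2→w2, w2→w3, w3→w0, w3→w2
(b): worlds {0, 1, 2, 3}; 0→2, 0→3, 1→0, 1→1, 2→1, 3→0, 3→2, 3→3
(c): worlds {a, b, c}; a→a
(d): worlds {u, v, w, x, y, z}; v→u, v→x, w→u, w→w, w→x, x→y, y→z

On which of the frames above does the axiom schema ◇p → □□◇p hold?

(c)

This is the axiom for a generalized confluence (Geach) condition; its first-order frame correspondent is ∀x ∀y ∀z ((xRy ∧ xR²z) → ∃w (y = w ∧ zRw)).
(a): fails — w0Rw1, w0R²w2 but no w with w1=w and w2Rw.
(b): fails — 0R2, 0R²1 but no w with 2=w and 1Rw.
(c): ✓.
(d): fails — vRu, vR²y but no t with u=t and yRt.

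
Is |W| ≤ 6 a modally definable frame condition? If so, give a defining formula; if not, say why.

Not definable by any modal formula

Modal frame validity is preserved under disjoint unions.
Any modal formula valid on each of 7 disjoint one-world frames is valid on their disjoint union (validity is preserved under disjoint unions). Each one-world frame has |W|=1≤6, but the union has |W|=7.
Hence having at most 6 worlds is not modally definable.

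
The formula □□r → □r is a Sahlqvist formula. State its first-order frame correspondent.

Suppose □□r→□r is valid. Take Rxy and set V(r)={w : xR²w}. Then □□r at x, so □r at x, so r at y, i.e. ∃z(Rxz∧Rzy).
The converse is a direct semantic check.
So the correspondent is density.

density: ∀x ∀y (Rxy → ∃z (Rxz ∧ Rzy))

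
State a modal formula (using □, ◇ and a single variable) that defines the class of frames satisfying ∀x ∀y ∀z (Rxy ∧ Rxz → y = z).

◇r → □r

This is partial functionality; the standard corresponding axiom is CD: ◇r → □r.
Suppose ◇r→□r is valid. Take Rxy, Rxz and set V(r)={y}. Then ◇r at x, so □r at x, so r at z, i.e. z=y.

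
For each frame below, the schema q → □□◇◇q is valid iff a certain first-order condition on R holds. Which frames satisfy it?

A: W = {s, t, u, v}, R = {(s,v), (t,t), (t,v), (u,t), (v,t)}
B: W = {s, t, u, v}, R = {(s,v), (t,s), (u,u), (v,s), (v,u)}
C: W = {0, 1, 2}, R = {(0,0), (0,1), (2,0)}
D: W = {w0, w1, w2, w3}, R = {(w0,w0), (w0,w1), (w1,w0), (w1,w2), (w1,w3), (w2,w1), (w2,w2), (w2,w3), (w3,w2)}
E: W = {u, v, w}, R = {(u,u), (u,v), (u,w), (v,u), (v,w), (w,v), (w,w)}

The schema corresponds to a generalized confluence (Geach) condition: ∀x ∀z (xR²z → ∃w (x = w ∧ zR²w)).
A: fails — sR²t but no w with s=w and tR²w.
B: fails — sR²u but no w with s=w and uR²w.
C: fails — 0R²1 but no w with 0=w and 1R²w.
D: fails — w0R²w3 but no w with w0=w and w3R²w.
E: ✓.
Valid on: E.

E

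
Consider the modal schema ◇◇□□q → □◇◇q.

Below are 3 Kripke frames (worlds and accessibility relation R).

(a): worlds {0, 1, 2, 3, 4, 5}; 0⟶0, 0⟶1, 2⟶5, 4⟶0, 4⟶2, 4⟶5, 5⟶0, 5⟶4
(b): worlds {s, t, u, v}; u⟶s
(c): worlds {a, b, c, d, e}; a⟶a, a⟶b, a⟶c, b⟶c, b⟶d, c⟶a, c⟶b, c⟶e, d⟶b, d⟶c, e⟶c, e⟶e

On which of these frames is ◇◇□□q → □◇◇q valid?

(b), (c)

This is the axiom for a generalized confluence (Geach) condition; its first-order frame correspondent is ∀x ∀y ∀z ((xR²y ∧ xRz) → ∃w (yR²w ∧ zR²w)).
(a): fails — 0R²0, 0R1 but no w with 0R²w and 1R²w.
(b): condition met.
(c): condition met.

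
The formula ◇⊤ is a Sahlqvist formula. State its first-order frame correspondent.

seriality

◇⊤ holds at w iff w has a successor, so frame-validity of ◇⊤ is exactly seriality. Equivalently via □p → ◇p:
Suppose □p→◇p is valid. At any x set V(p)=W. Then □p at x, so ◇p at x, so x has a successor.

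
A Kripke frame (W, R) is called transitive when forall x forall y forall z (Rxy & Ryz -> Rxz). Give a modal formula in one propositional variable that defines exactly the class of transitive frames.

□p → □□p

This is transitivity; the standard corresponding axiom is 4: □p → □□p.
Suppose □p→□□p is valid. Take Rxy, Ryz and set V(p)={w : Rxw}. Then □p at x, so □□p at x, so □p at y, so p at z, i.e. Rxz.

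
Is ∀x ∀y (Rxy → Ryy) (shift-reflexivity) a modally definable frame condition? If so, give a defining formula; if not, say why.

Yes, by □(□q → q)

The condition is shift-reflexivity. A defining modal formula is □(□q → q).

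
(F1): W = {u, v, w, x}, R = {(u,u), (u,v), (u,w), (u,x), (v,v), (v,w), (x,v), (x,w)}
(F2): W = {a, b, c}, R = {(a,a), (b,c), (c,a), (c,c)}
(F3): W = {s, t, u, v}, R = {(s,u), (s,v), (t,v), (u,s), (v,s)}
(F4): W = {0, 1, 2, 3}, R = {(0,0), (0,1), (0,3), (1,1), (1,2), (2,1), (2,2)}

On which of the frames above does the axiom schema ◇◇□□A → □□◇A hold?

(F2)

Frame correspondent (Sahlqvist): ∀x ∀y ∀z ((xR²y ∧ xR²z) → ∃w (yR²w ∧ zRw)) — i.e. a generalized confluence (Geach) condition.
(F1): fails — uR²u, uR²w but no t with uR²t and wRt.
(F2): holds.
(F3): fails — sR²s, sR²s but no w with sR²w and sRw.
(F4): fails — 0R²0, 0R²3 but no w with 0R²w and 3Rw.
Valid on: (F2).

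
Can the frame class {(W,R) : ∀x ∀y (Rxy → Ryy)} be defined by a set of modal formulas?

Yes — defined by □(□p → p)

The condition is shift-reflexivity. A defining modal formula is □(□p → p).
Suppose □(□p→p) is valid. Take Rxy and set V(p)={w : Ryw}. Then at y, □p holds; since □(□p→p) at x, □p→p at y, so p at y, i.e. Ryy.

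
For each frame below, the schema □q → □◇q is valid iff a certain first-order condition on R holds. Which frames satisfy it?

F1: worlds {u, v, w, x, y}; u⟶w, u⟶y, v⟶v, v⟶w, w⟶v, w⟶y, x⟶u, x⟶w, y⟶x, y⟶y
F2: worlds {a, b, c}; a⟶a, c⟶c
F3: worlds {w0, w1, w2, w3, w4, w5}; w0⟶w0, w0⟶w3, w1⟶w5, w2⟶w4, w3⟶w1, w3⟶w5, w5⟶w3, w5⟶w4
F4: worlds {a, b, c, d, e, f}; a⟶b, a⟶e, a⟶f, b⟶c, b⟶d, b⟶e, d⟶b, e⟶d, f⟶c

F2

Frame correspondent (Sahlqvist): ∀x ∀z (xRz → ∃w (xRw ∧ zRw)) — i.e. a generalized confluence (Geach) condition.
F1: fails — xRw but no t with xRt and wRt.
F2: satisfies the condition.
F3: fails — w0Rw3 but no w with w0Rw and w3Rw.
F4: fails — aRe but no w with aRw and eRw.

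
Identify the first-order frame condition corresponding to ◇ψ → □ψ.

partial functionality: ∀x ∀y ∀z (Rxy ∧ Rxz → y = z)

Suppose ◇ψ→□ψ is valid. Take Rxy, Rxz and set V(ψ)={y}. Then ◇ψ at x, so □ψ at x, so ψ at z, i.e. z=y.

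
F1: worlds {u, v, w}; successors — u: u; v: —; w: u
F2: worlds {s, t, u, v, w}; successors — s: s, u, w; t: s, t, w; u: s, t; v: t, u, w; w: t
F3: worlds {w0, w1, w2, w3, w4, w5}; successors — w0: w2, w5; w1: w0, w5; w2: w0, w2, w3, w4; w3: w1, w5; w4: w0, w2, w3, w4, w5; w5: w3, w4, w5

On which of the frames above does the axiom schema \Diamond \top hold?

F2, F3

The schema corresponds to seriality: \forall x \exists y Rxy.
F1: fails — world v has no successor.
F2: satisfies the condition.
F3: satisfies the condition.
Valid on: F2, F3.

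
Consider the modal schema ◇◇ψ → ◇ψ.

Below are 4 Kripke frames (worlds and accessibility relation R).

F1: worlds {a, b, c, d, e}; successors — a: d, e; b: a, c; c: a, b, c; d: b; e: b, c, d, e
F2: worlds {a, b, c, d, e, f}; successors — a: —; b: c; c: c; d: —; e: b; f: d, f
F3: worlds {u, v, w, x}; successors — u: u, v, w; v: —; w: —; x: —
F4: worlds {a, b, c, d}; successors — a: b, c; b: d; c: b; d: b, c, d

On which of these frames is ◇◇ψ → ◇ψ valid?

F3

Frame correspondent (Sahlqvist): ∀x ∀y ∀z (Rxy ∧ Ryz → Rxz) — i.e. transitivity.
F1: fails — Rbc and Rcb but not Rbb.
F2: fails — Reb and Rbc but not Rec.
F3: condition met.
F4: fails — Rab and Rbd but not Rad.
Valid on: F3.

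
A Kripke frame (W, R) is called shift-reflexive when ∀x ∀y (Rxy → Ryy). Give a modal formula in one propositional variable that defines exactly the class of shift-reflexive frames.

This is shift-reflexivity; the standard corresponding axiom is T□: □(□r → r).

□(□r → r)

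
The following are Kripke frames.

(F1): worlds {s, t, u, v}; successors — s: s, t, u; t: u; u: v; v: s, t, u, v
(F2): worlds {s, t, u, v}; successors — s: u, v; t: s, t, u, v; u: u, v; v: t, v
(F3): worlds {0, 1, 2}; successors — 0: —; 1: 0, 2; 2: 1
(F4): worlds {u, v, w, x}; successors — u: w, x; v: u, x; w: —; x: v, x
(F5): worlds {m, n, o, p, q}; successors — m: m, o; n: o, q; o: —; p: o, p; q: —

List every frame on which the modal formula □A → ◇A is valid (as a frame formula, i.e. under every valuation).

(F1), (F2)

Frame correspondent (Sahlqvist): ∀x ∃y Rxy — i.e. seriality.
(F1): holds.
(F2): holds.
(F3): fails — world 0 has no successor.
(F4): fails — world w has no successor.
(F5): fails — world o has no successor.
Valid on: (F1), (F2).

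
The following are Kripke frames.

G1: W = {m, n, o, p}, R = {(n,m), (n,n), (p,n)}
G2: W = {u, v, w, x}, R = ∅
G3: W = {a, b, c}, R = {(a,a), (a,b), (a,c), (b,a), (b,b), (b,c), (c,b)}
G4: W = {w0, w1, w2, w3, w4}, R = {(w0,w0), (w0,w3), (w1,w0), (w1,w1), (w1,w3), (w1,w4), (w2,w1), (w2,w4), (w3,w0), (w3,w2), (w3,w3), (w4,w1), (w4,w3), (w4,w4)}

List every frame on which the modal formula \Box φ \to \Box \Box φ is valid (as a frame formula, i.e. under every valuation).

Frame correspondent (Sahlqvist): \forall x \forall y \forall z (Rxy \wedge Ryz \to Rxz) — i.e. transitivity.
G1: fails — Rpn and Rnm but not Rpm.
G2: holds.
G3: fails — Rcb and Rbc but not Rcc.
G4: fails — Rw2w4 and Rw4w3 but not Rw2w3.
Valid on: G2.

G2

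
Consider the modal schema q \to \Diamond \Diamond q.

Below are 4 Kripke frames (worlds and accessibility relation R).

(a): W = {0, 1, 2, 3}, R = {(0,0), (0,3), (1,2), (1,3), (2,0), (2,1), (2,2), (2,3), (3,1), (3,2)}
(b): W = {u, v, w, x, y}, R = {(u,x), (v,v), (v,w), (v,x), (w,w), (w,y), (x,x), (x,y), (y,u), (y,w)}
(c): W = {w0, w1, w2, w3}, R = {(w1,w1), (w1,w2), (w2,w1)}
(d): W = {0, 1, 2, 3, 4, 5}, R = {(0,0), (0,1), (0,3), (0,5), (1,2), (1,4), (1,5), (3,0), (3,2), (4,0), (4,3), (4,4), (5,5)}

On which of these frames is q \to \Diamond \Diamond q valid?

This is the axiom for a generalized confluence (Geach) condition; its first-order frame correspondent is \forall x \exists w (x = w \wedge x R^2 w).
(a): condition met.
(b): fails — at u but no t with u=t and uR²t.
(c): fails — at w0 but no w with w0=w and w0R²w.
(d): fails — at 1 but no w with 1=w and 1R²w.
Valid on: (a).

(a)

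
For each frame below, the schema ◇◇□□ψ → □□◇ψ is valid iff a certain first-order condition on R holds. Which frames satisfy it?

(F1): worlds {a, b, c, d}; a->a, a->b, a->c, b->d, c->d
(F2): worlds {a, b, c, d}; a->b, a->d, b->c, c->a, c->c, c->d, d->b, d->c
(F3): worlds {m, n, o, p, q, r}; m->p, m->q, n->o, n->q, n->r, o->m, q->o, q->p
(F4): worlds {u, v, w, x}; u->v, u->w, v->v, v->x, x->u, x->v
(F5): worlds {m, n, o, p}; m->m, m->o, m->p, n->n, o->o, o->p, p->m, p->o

(F2), (F5)

The schema corresponds to a generalized confluence (Geach) condition: ∀x ∀y ∀z ((xR²y ∧ xR²z) → ∃w (yR²w ∧ zRw)).
(F1): fails — aR²a, aR²d but no w with aR²w and dRw.
(F2): condition met.
(F3): fails — mR²o, mR²o but no w with oR²w and oRw.
(F4): fails — xR²v, xR²w but no t with vR²t and wRt.
(F5): condition met.
Valid on: (F2), (F5).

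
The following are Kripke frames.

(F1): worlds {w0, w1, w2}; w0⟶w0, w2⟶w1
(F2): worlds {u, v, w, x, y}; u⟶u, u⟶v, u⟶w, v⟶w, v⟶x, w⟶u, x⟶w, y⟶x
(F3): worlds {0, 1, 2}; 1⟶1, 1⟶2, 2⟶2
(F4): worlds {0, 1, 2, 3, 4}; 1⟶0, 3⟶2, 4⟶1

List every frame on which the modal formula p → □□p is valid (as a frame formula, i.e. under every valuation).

(F1)

This is the axiom for a generalized confluence (Geach) condition; its first-order frame correspondent is ∀x ∀z (xR²z → ∃w (x = w ∧ z = w)).
(F1): condition met.
(F2): fails — uR²v but u ≠ v.
(F3): fails — 1R²2 but 1 ≠ 2.
(F4): fails — 4R²0 but 4 ≠ 0.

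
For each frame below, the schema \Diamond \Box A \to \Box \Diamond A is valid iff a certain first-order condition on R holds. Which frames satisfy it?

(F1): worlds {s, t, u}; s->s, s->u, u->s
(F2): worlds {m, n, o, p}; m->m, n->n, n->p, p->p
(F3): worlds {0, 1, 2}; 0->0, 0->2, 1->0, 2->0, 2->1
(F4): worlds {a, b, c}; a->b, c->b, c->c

Frame correspondent (Sahlqvist): \forall x \forall y \forall z (Rxy \wedge Rxz \to \exists w (Ryw \wedge Rzw)) — i.e. convergence.
(F1): ✓.
(F2): ✓.
(F3): ✓.
(F4): fails — Rab and Rab but b and b have no common successor.
Valid on: (F1), (F2), (F3).

(F1), (F2), (F3)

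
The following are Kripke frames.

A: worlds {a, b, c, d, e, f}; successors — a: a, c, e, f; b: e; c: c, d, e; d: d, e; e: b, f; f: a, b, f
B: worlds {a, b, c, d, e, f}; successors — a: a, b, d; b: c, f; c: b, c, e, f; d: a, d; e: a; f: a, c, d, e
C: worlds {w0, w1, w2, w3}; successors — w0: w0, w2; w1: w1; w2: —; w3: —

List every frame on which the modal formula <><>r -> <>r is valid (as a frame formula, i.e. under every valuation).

Frame correspondent (Sahlqvist): forall x forall y forall z (Rxy & Ryz -> Rxz) — i.e. transitivity.
A: fails — Rde and Reb but not Rdb.
B: fails — Rbc and Rcb but not Rbb.
C: ✓.

C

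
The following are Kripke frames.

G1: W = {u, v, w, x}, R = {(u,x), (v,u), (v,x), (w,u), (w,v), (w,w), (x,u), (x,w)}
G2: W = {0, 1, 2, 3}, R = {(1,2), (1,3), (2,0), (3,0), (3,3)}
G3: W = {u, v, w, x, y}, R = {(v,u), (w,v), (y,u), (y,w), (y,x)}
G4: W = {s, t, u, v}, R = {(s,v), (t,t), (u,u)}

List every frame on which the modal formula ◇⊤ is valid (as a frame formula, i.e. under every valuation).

G1

The schema corresponds to seriality: ∀x ∃y Rxy.
G1: satisfies the condition.
G2: fails — world 0 has no successor.
G3: fails — world u has no successor.
G4: fails — world v has no successor.
Valid on: G1.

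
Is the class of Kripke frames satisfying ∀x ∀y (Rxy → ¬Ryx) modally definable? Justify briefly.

Not modally definable

If a class were modally definable it would be closed under surjective bounded morphisms (Goldblatt–Thomason).
The 3-cycle (worlds w0,w1,w2 with w0→w1→w2→w0) is asymmetric. Mapping every world to a single reflexive point • is a surjective bounded morphism, and the reflexive point is not asymmetric (R•• but asymmetry requires ¬R••).
So no modal formula (or set of formulas) defines exactly the asymmetric frames.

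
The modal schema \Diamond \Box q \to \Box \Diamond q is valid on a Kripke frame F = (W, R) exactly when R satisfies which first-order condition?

This schema is the .2 axiom.
It corresponds to convergence: \forall x \forall y \forall z (Rxy \wedge Rxz \to \exists w (Ryw \wedge Rzw)).

convergence: \forall x \forall y \forall z (Rxy \wedge Rxz \to \exists w (Ryw \wedge Rzw))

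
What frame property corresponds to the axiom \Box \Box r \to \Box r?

Suppose □□r→□r is valid. Take Rxy and set V(r)={w : xR²w}. Then □□r at x, so □r at x, so r at y, i.e. ∃z(Rxz∧Rzy).
The converse is a direct semantic check.
So the correspondent is density.

density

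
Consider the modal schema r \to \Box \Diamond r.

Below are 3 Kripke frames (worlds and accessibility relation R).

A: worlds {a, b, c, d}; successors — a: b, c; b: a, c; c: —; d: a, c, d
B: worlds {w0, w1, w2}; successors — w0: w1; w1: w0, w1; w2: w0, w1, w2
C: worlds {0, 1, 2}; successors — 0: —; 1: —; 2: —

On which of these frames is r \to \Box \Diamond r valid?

C

This is the axiom for symmetry; its first-order frame correspondent is \forall x \forall y (Rxy \to Ryx).
A: fails — Rbc but not Rcb.
B: fails — Rw2w1 but not Rw1w2.
C: holds.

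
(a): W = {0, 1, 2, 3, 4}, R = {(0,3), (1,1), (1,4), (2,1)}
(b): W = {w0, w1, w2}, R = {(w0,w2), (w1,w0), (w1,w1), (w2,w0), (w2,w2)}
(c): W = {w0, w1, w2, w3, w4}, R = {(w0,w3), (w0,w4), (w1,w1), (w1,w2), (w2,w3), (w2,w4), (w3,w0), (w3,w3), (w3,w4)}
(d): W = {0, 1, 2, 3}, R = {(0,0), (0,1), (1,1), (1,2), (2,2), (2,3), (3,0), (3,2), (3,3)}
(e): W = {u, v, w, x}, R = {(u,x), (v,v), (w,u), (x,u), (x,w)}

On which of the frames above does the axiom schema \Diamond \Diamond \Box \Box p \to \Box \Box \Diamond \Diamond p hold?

Frame correspondent (Sahlqvist): \forall x \forall y \forall z ((x R^2 y \wedge x R^2 z) \to \exists w (y R^2 w \wedge z R^2 w)) — i.e. a generalized confluence (Geach) condition.
(a): fails — 1R²1, 1R²4 but no w with 1R²w and 4R²w.
(b): satisfies the condition.
(c): fails — w0R²w0, w0R²w4 but no w with w0R²w and w4R²w.
(d): satisfies the condition.
(e): fails — uR²u, uR²w but no t with uR²t and wR²t.

(b), (d)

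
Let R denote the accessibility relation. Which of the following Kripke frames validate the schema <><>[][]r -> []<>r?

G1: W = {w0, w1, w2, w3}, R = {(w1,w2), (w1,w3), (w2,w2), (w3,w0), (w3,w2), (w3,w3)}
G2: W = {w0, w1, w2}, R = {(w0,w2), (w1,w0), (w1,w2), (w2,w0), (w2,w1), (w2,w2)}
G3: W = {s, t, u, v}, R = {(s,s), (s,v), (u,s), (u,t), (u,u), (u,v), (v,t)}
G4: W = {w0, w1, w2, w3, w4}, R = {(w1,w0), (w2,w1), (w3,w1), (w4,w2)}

The schema corresponds to a generalized confluence (Geach) condition: forall x forall y forall z ((x R^2 y & xRz) -> exists w (y R^2 w & zRw)).
G1: fails — w1R²w0, w1Rw2 but no w with w0R²w and w2Rw.
G2: condition met.
G3: fails — sR²t, sRs but no w with tR²w and sRw.
G4: fails — w2R²w0, w2Rw1 but no w with w0R²w and w1Rw.
Valid on: G2.

G2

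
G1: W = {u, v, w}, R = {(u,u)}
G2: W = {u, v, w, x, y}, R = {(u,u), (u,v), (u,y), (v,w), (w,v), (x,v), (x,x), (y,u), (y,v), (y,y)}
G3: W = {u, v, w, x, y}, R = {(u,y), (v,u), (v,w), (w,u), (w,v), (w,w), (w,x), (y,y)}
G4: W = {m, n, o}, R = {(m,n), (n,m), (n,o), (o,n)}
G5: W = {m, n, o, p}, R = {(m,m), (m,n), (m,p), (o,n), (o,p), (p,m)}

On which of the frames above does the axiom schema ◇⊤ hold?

The schema corresponds to seriality: ∀x ∃y Rxy.
G1: fails — world v has no successor.
G2: satisfies the condition.
G3: fails — world x has no successor.
G4: satisfies the condition.
G5: fails — world n has no successor.
Valid on: G2, G4.

G2, G4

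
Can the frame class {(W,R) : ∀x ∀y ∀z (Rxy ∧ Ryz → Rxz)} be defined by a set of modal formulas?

This is a Sahlqvist condition; the 4 axiom □q → □□q defines it.
Suppose □q→□□q is valid. Take Rxy, Ryz and set V(q)={w : Rxw}. Then □q at x, so □□q at x, so □q at y, so q at z, i.e. Rxz.

Yes, by □q → □□q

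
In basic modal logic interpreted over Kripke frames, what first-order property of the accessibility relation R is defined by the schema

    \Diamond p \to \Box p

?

This schema is the CD axiom.
It corresponds to partial functionality: \forall x \forall y \forall z (Rxy \wedge Rxz \to y = z).

Partial functionality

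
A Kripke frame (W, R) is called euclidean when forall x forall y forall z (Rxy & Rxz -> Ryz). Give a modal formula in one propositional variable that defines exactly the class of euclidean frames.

◇q → □◇q

A defining formula is ◇q → □◇q (the 5 axiom).
Suppose ◇q→□◇q is valid. Take Rxy, Rxz and set V(q)={y}. Then ◇q at x, so □◇q at x, so ◇q at z, so some w with Rzw has q; w=y, i.e. Rzy. By symmetry of the argument, Ryz.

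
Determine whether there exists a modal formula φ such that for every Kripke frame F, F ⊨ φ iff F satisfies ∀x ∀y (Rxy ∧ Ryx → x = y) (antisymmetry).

If a class were modally definable it would be closed under surjective bounded morphisms (Goldblatt–Thomason).
The 8-cycle (worlds a,b,c,d,e,f,g,h with a→b→c→d→e→f→g→h→a) is antisymmetric. Sending even-indexed worlds to a and odd-indexed worlds to b is a surjective bounded morphism onto the two-world frame with a↔b, which is not antisymmetric.
So no modal formula (or set of formulas) defines exactly the antisymmetric frames.

No — not modally definable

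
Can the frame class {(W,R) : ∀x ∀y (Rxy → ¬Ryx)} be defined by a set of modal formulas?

No — not modally definable

Modal frame validity is preserved under surjective bounded morphisms.
The 5-cycle (worlds a,b,c,d,e with a→b→c→d→e→a) is asymmetric. Mapping every world to a single reflexive point • is a surjective bounded morphism, and the reflexive point is not asymmetric (R•• but asymmetry requires ¬R••).
So no modal formula (or set of formulas) defines exactly the asymmetric frames.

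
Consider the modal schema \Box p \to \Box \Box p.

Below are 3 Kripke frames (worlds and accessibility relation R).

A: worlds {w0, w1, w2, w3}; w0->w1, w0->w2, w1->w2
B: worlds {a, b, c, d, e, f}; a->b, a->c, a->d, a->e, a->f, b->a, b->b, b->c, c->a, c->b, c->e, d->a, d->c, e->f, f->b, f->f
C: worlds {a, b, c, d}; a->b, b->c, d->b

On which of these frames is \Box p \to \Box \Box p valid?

A

This is the axiom for transitivity; its first-order frame correspondent is \forall x \forall y \forall z (Rxy \wedge Ryz \to Rxz).
A: satisfies the condition.
B: fails — Rbc and Rce but not Rbe.
C: fails — Rdb and Rbc but not Rdc.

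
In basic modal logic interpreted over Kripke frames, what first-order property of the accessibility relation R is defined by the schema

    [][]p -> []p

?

Suppose □□p→□p is valid. Take Rxy and set V(p)={w : xR²w}. Then □□p at x, so □p at x, so p at y, i.e. ∃z(Rxz∧Rzy).

Density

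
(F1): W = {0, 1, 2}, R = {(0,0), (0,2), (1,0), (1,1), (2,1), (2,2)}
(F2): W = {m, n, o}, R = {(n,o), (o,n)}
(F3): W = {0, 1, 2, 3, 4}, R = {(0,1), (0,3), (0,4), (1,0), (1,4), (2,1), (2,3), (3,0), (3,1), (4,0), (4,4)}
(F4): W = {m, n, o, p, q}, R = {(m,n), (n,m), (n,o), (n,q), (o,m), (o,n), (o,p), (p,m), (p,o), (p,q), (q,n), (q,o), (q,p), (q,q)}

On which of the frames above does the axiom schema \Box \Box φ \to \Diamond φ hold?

The schema corresponds to a generalized confluence (Geach) condition: \forall x \exists w (x R^2 w \wedge xRw).
(F1): ✓.
(F2): fails — at m but no w with mR²w and mRw.
(F3): ✓.
(F4): fails — at m but no w with mR²w and mRw.
Valid on: (F1), (F3).

(F1), (F3)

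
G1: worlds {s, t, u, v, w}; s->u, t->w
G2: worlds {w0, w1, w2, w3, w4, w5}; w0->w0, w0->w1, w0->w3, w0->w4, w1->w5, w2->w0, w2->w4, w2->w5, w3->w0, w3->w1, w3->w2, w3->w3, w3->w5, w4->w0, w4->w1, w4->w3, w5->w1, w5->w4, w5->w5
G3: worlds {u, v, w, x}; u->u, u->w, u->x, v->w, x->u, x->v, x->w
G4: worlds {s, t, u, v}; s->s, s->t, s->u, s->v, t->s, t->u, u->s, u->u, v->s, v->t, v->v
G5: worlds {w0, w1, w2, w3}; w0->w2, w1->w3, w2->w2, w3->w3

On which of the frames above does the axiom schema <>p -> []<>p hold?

G5

This is the axiom for the Euclidean property; its first-order frame correspondent is forall x forall y forall z (Rxy & Rxz -> Ryz).
G1: fails — Rsu and Rsu but not Ruu.
G2: fails — Rw0w1 and Rw0w1 but not Rw1w1.
G3: fails — Ruw and Ruw but not Rww.
G4: fails — Rsv and Rsu but not Rvu.
G5: ✓.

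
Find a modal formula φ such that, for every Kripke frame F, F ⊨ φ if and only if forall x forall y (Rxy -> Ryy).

The condition is shift-reflexivity. The T□ schema □(□s → s) defines it.
Suppose □(□s→s) is valid. Take Rxy and set V(s)={w : Ryw}. Then at y, □s holds; since □(□s→s) at x, □s→s at y, so s at y, i.e. Ryy.

□(□s → s)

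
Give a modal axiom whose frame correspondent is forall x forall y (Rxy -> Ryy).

□(□p → p)

The condition is shift-reflexivity. The T□ schema □(□p → p) defines it.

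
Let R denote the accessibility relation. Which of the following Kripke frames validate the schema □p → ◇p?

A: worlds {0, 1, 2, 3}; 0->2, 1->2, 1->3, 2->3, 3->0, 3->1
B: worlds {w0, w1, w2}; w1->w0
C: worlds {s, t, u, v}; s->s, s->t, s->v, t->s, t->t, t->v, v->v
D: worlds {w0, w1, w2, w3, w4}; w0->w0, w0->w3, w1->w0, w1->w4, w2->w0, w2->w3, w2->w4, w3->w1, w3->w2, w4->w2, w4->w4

A, D

The schema corresponds to seriality: ∀x ∃y Rxy.
A: condition met.
B: fails — world w0 has no successor.
C: fails — world u has no successor.
D: condition met.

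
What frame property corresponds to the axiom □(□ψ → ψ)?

Suppose □(□ψ→ψ) is valid. Take Rxy and set V(ψ)={w : Ryw}. Then at y, □ψ holds; since □(□ψ→ψ) at x, □ψ→ψ at y, so ψ at y, i.e. Ryy.

shift-reflexivity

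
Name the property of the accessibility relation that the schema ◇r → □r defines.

partial functionality

This is the CD axiom.
Its frame correspondent is partial functionality — ∀x ∀y ∀z (Rxy ∧ Rxz → y = z).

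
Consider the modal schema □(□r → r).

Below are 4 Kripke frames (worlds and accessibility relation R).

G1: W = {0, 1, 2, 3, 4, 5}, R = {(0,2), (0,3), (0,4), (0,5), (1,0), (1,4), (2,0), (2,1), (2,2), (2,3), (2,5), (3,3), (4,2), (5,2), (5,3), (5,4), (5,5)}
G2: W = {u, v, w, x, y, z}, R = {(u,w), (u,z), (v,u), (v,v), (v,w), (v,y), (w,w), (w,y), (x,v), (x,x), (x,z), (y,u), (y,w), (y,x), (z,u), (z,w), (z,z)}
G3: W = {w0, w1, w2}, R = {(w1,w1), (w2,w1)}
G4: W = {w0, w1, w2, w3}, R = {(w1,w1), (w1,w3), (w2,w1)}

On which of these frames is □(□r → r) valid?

The schema corresponds to shift-reflexivity: ∀x ∀y (Rxy → Ryy).
G1: fails — R10 but not R00.
G2: fails — Rvu but not Ruu.
G3: ✓.
G4: fails — Rw1w3 but not Rw3w3.

G3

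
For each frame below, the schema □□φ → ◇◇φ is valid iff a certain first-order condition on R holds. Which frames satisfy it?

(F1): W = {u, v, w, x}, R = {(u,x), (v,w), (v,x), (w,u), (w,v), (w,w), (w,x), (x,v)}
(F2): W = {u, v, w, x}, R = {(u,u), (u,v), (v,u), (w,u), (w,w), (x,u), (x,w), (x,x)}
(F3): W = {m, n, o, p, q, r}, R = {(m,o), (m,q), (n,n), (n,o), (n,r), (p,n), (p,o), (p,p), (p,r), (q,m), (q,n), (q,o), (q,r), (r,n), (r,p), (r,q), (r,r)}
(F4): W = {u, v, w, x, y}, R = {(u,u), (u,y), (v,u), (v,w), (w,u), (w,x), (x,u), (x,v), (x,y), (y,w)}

(F1), (F2), (F4)

This is the axiom for a generalized confluence (Geach) condition; its first-order frame correspondent is ∀x ∃w (xR²w ∧ xR²w).
(F1): holds.
(F2): holds.
(F3): fails — at o but no w with oR²w and oR²w.
(F4): holds.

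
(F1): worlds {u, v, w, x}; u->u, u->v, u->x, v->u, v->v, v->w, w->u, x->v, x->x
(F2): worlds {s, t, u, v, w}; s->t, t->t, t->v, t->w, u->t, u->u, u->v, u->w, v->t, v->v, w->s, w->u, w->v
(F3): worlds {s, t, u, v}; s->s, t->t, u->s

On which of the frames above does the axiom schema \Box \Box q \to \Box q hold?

(F1), (F3)

Frame correspondent (Sahlqvist): \forall x \forall y (Rxy \to \exists z (Rxz \wedge Rzy)) — i.e. density.
(F1): condition met.
(F2): fails — Rws but no z with Rwz and Rzs.
(F3): condition met.
Valid on: (F1), (F3).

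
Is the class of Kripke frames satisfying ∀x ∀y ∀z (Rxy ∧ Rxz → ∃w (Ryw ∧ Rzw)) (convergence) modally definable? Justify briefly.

Yes — defined by ◇□p → □◇p

The condition is convergence. A defining modal formula is ◇□p → □◇p.
Suppose ◇□p→□◇p is valid. Take Rxy, Rxz and set V(p)={w : Ryw}. Then □p at y so ◇□p at x, so □◇p at x, so ◇p at z, giving w with Rzw and Ryw.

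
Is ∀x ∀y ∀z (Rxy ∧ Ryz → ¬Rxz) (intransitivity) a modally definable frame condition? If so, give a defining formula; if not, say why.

Any modally definable frame class is closed under surjective bounded morphisms.
The 5-cycle (worlds a,b,c,d,e with a→b→c→d→e→a) is intransitive. Mapping every world to a single reflexive point • is a surjective bounded morphism; the reflexive point is not intransitive (R••∧R•• but R••).
Hence intransitivity is not modally definable.

Not modally definable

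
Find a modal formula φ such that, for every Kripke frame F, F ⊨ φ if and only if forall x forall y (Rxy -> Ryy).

The condition is shift-reflexivity. The T□ schema □(□s → s) defines it.
Suppose □(□s→s) is valid. Take Rxy and set V(s)={w : Ryw}. Then at y, □s holds; since □(□s→s) at x, □s→s at y, so s at y, i.e. Ryy.

□(□s → s)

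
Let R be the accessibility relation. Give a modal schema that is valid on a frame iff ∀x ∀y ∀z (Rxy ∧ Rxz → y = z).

◇ψ → □ψ

A defining formula is ◇ψ → □ψ (the CD axiom).
Suppose ◇ψ→□ψ is valid. Take Rxy, Rxz and set V(ψ)={y}. Then ◇ψ at x, so □ψ at x, so ψ at z, i.e. z=y.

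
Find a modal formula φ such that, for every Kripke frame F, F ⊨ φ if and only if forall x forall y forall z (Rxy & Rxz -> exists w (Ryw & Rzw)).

◇□p → □◇p

A defining formula is ◇□p → □◇p (the .2 axiom).
Suppose ◇□p→□◇p is valid. Take Rxy, Rxz and set V(p)={w : Ryw}. Then □p at y so ◇□p at x, so □◇p at x, so ◇p at z, giving w with Rzw and Ryw.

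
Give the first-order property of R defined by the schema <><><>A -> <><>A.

forall x forall y (x R^3 y -> exists w (y = w & x R^2 w))

This is a Sahlqvist (Geach-type) schema ◇^3□^0A → □^0◇^2A.
Minimal-valuation argument: fix x; take any y with xR^3y and any z with xR^0z. Set V(A) to the set of worlds R-reachable from y in exactly 0 steps. Then □^0A holds at y, so the antecedent holds at x; validity forces ◇^2A at z, giving a w with zR^2w and yR^0w.
First-order correspondent: forall x forall y (x R^3 y -> exists w (y = w & x R^2 w)).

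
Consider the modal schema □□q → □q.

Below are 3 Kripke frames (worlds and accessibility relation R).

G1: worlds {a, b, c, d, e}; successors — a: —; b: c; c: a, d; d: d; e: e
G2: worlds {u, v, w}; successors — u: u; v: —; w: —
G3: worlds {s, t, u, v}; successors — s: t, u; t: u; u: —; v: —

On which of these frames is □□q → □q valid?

G2

Frame correspondent (Sahlqvist): ∀x ∀y (Rxy → ∃z (Rxz ∧ Rzy)) — i.e. density.
G1: fails — Rbc but no z with Rbz and Rzc.
G2: ✓.
G3: fails — Rtu but no z with Rtz and Rzu.
Valid on: G2.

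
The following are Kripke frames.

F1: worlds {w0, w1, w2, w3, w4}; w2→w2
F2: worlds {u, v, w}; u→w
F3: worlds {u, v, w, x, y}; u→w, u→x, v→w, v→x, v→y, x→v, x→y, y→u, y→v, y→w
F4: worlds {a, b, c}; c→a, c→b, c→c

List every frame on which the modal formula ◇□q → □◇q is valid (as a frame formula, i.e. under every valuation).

The schema corresponds to convergence: ∀x ∀y ∀z (Rxy ∧ Rxz → ∃w (Ryw ∧ Rzw)).
F1: ✓.
F2: fails — Ruw and Ruw but w and w have no common successor.
F3: fails — Ruw and Ruw but w and w have no common successor.
F4: fails — Rca and Rca but a and a have no common successor.

F1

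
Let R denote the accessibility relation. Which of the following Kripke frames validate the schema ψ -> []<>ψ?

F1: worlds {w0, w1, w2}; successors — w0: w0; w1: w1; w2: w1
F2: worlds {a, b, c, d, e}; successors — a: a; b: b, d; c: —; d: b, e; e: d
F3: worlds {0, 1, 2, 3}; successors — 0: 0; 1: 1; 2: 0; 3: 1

The schema corresponds to symmetry: forall x forall y (Rxy -> Ryx).
F1: fails — Rw2w1 but not Rw1w2.
F2: satisfies the condition.
F3: fails — R20 but not R02.
Valid on: F2.

F2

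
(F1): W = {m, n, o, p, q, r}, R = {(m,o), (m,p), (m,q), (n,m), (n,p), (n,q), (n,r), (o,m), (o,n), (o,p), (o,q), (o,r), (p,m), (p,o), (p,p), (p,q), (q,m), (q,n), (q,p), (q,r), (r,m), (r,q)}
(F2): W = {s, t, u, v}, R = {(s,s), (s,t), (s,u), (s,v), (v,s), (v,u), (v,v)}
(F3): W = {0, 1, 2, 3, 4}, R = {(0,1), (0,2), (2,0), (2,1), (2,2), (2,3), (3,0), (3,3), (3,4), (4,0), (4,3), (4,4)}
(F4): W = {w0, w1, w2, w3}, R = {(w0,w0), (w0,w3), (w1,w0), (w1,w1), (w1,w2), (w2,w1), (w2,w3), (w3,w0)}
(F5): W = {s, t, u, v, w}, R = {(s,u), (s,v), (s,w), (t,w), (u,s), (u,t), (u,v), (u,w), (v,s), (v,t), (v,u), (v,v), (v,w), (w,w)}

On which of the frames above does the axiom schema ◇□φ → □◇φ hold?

Frame correspondent (Sahlqvist): ∀x ∀y ∀z (Rxy ∧ Rxz → ∃w (Ryw ∧ Rzw)) — i.e. convergence.
(F1): ✓.
(F2): fails — Rsv and Rsu but v and u have no common successor.
(F3): fails — R02 and R01 but 2 and 1 have no common successor.
(F4): ✓.
(F5): ✓.

(F1), (F4), (F5)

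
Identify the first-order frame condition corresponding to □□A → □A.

Suppose □□A→□A is valid. Take Rxy and set V(A)={w : xR²w}. Then □□A at x, so □A at x, so A at y, i.e. ∃z(Rxz∧Rzy).

density: ∀x ∀y (Rxy → ∃z (Rxz ∧ Rzy))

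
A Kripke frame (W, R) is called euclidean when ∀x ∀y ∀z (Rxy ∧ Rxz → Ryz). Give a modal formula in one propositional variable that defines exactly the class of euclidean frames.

◇q → □◇q

This is the Euclidean property; the standard corresponding axiom is 5: ◇q → □◇q.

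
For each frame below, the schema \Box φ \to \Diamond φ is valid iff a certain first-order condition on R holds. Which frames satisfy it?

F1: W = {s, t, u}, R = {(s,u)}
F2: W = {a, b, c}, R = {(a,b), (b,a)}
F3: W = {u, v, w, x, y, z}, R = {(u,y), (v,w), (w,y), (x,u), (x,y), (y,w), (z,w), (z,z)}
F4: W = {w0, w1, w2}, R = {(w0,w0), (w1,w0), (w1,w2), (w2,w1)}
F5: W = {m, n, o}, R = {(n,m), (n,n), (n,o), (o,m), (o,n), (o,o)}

F3, F4

The schema corresponds to seriality: \forall x \exists y Rxy.
F1: fails — world t has no successor.
F2: fails — world c has no successor.
F3: satisfies the condition.
F4: satisfies the condition.
F5: fails — world m has no successor.
Valid on: F3, F4.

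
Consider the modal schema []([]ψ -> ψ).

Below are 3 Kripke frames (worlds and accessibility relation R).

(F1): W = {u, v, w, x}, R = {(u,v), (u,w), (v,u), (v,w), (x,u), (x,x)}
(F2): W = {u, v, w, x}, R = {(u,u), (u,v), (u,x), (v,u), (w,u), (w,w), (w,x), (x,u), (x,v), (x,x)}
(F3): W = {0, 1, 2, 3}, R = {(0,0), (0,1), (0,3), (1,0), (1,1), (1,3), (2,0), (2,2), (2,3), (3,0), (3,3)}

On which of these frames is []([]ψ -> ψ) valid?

(F3)

Frame correspondent (Sahlqvist): forall x forall y (Rxy -> Ryy) — i.e. shift-reflexivity.
(F1): fails — Ruv but not Rvv.
(F2): fails — Ruv but not Rvv.
(F3): holds.
Valid on: (F3).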